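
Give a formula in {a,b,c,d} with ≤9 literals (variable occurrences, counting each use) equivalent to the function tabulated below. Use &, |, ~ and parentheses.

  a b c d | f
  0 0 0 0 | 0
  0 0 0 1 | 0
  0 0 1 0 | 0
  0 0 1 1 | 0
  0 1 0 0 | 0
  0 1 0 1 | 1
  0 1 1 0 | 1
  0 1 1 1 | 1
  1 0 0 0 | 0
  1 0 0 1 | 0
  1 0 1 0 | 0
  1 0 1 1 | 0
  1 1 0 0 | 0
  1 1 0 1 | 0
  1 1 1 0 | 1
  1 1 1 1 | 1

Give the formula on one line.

((c | (b & d)) & (b & (~a | c)))

  (b & d) = 0000010100000101
  (c | (b & d)) = 0011011100110111
  ~a = 1111111100000000
  (~a | c) = 1111111100110011
  (b & (~a | c)) = 0000111100000011
  ((c | (b & d)) & (b & (~a | c))) = 0000011100000011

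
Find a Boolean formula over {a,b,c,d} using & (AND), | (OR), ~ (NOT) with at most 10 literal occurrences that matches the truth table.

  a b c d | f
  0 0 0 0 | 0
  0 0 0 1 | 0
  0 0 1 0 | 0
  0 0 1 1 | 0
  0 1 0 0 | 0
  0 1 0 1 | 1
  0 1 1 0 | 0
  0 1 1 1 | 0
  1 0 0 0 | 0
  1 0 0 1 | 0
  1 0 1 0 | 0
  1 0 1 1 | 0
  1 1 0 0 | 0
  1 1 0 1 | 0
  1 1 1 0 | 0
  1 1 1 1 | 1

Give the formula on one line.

((d & ((~c | a) & b)) & ((~a & d) | c))

  ~c = 1100110011001100
  (~c | a) = 1100110011111111
  ((~c | a) & b) = 0000110000001111
  (d & ((~c | a) & b)) = 0000010000000101
  ~a = 1111111100000000
  (~a & d) = 0101010100000000
  ((~a & d) | c) = 0111011100110011
  ((d & ((~c | a) & b)) & ((~a & d) | c)) = 0000010000000001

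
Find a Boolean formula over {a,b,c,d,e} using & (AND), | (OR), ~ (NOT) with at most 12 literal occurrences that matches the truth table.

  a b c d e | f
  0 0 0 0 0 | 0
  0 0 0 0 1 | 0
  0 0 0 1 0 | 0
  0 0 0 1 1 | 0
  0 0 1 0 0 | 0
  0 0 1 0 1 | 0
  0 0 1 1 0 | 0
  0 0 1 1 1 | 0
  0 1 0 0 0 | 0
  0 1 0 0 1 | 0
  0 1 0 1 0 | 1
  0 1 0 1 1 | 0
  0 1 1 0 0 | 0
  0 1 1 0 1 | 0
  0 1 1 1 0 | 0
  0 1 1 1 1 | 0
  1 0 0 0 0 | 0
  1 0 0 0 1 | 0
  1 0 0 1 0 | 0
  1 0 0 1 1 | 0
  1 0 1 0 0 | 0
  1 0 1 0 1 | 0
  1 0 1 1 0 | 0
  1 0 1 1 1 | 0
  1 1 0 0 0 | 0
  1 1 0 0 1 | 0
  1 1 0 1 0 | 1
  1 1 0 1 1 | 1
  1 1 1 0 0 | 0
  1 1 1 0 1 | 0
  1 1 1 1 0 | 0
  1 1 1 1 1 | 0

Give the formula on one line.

(((d & (c | (~d | b))) & (~e | (c | (b & a)))) & ~c)

  ~d = 11001100110011001100110011001100
  (~d | b) = 11001100111111111100110011111111
  (c | (~d | b)) = 11001111111111111100111111111111
  (d & (c | (~d | b))) = 00000011001100110000001100110011
  ~e = 10101010101010101010101010101010
  (b & a) = 00000000000000000000000011111111
  (c | (b & a)) = 00001111000011110000111111111111
  (~e | (c | (b & a))) = 10101111101011111010111111111111
  ((d & (c | (~d | b))) & (~e | (c | (b & a)))) = 00000011001000110000001100110011
  ~c = 11110000111100001111000011110000
  (((d & (c | (~d | b))) & (~e | (c | (b & a)))) & ~c) = 00000000001000000000000000110000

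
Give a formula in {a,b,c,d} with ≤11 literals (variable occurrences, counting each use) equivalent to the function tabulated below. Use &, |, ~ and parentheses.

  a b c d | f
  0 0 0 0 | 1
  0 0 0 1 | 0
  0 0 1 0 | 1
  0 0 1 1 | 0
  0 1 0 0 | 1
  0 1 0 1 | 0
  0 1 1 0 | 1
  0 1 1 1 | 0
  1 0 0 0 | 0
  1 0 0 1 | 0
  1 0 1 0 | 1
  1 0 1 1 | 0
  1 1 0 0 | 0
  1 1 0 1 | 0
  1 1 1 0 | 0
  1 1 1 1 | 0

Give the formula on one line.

  ~a = 1111111100000000
  ~d = 1010101010101010
  ~b = 1111000011110000
  ~c = 1100110011001100
  (~d & ~c) = 1000100010001000
  (~b | (~d & ~c)) = 1111100011111000
  (~d & (~b | (~d & ~c))) = 1010100010101000
  (~a | (~d & (~b | (~d & ~c)))) = 1111111110101000
  (~a | c) = 1111111100110011
  (~d & (~a | c)) = 1010101000100010
  ((~a | (~d & (~b | (~d & ~c)))) & (~d & (~a | c))) = 1010101000100000

((~a | (~d & (~b | (~d & ~c)))) & (~d & (~a | c)))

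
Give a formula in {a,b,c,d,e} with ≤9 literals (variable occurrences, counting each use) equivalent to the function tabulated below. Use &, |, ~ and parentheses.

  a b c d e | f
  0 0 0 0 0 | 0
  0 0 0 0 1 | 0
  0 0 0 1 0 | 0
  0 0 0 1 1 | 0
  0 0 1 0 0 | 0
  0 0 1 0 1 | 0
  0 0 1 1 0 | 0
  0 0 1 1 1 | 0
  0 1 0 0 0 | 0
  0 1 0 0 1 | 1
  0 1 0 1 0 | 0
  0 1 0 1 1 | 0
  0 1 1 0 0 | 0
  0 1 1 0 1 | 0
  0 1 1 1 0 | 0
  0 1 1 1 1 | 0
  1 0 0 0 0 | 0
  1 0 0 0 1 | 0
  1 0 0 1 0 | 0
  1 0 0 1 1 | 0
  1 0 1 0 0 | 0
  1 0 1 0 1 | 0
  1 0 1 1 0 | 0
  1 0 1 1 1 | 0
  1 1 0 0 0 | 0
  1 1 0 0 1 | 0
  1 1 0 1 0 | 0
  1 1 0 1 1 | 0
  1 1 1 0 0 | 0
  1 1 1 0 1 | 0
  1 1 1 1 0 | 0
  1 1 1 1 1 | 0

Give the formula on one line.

(((e | ~b) & (~d & (a | ~c))) & (~a & b))

  ~b = 11111111000000001111111100000000
  (e | ~b) = 11111111010101011111111101010101
  ~d = 11001100110011001100110011001100
  ~c = 11110000111100001111000011110000
  (a | ~c) = 11110000111100001111111111111111
  (~d & (a | ~c)) = 11000000110000001100110011001100
  ((e | ~b) & (~d & (a | ~c))) = 11000000010000001100110001000100
  ~a = 11111111111111110000000000000000
  (~a & b) = 00000000111111110000000000000000
  (((e | ~b) & (~d & (a | ~c))) & (~a & b)) = 00000000010000000000000000000000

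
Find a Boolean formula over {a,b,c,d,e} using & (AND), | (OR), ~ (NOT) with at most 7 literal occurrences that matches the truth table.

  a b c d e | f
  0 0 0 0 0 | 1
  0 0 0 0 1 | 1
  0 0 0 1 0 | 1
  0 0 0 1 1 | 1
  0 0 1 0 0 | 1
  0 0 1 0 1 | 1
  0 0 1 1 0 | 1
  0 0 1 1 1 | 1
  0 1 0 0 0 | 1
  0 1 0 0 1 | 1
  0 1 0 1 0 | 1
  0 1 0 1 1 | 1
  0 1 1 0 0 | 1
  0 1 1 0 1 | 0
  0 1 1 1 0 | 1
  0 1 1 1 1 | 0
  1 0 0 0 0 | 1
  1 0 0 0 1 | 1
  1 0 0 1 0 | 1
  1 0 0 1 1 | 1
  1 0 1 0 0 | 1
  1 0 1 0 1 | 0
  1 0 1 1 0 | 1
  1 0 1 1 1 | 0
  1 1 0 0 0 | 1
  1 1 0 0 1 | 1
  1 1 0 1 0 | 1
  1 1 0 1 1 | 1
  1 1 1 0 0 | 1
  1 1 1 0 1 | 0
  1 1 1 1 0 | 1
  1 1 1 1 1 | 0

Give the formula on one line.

((~e | ~c) | (~a & ~b))

  ~e = 10101010101010101010101010101010
  ~c = 11110000111100001111000011110000
  (~e | ~c) = 11111010111110101111101011111010
  ~a = 11111111111111110000000000000000
  ~b = 11111111000000001111111100000000
  (~a & ~b) = 11111111000000000000000000000000
  ((~e | ~c) | (~a & ~b)) = 11111111111110101111101011111010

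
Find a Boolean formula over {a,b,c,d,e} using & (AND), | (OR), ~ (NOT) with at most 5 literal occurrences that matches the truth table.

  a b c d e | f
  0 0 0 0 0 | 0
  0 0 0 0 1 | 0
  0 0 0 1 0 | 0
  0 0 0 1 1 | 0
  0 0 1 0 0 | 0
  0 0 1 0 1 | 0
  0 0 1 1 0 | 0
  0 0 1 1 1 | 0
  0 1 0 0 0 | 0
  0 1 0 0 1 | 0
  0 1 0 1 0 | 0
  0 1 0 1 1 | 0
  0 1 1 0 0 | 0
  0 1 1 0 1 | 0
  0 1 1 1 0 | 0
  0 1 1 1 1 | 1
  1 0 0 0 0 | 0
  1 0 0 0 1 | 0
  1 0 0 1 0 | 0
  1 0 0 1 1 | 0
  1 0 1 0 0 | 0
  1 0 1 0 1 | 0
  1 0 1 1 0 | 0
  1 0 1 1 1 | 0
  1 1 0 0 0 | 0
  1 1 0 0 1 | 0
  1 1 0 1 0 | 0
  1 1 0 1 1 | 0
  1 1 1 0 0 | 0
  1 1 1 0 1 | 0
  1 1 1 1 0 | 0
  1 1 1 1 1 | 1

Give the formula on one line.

((c & b) & (d & e))

  (c & b) = 00000000000011110000000000001111
  (d & e) = 00010001000100010001000100010001
  ((c & b) & (d & e)) = 00000000000000010000000000000001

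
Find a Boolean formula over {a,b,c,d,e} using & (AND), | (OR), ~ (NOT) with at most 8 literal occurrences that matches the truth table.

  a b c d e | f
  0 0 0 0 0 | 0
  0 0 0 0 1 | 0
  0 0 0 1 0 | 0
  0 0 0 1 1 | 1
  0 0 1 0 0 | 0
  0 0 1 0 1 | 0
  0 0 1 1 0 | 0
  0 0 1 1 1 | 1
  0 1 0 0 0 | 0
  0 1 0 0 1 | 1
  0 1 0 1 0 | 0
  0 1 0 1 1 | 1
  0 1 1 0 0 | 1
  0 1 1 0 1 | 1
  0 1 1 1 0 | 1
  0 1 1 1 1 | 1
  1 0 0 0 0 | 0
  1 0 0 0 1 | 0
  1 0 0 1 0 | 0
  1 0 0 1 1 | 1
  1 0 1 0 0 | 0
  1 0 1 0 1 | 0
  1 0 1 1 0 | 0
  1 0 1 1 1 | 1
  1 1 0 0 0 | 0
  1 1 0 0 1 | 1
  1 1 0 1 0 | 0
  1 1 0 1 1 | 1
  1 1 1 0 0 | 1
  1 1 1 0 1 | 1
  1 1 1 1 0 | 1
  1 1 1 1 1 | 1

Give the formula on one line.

((e | c) & (b | (e & d)))

  (e | c) = 01011111010111110101111101011111
  (e & d) = 00010001000100010001000100010001
  (b | (e & d)) = 00010001111111110001000111111111
  ((e | c) & (b | (e & d))) = 00010001010111110001000101011111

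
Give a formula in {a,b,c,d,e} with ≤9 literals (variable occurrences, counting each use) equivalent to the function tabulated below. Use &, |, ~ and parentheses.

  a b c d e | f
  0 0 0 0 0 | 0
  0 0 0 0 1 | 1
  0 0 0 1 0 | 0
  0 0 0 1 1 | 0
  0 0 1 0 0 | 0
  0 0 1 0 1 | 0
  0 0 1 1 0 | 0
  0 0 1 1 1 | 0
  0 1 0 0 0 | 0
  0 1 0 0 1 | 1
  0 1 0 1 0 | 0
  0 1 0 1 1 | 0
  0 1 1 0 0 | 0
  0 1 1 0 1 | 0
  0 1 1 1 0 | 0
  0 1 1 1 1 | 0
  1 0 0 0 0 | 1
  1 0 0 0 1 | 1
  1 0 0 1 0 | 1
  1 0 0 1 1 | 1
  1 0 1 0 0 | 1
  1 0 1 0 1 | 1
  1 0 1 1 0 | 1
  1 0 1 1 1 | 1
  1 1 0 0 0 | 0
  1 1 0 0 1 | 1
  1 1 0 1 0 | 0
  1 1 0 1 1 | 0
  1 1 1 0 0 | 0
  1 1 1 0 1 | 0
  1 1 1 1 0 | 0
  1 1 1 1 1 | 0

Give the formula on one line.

  ~b = 11111111000000001111111100000000
  (~b & a) = 00000000000000001111111100000000
  ~d = 11001100110011001100110011001100
  (~d & e) = 01000100010001000100010001000100
  ~c = 11110000111100001111000011110000
  (~c & e) = 01010000010100000101000001010000
  ((~d & e) & (~c & e)) = 01000000010000000100000001000000
  ((~b & a) | ((~d & e) & (~c & e))) = 01000000010000001111111101000000

((~b & a) | ((~d & e) & (~c & e)))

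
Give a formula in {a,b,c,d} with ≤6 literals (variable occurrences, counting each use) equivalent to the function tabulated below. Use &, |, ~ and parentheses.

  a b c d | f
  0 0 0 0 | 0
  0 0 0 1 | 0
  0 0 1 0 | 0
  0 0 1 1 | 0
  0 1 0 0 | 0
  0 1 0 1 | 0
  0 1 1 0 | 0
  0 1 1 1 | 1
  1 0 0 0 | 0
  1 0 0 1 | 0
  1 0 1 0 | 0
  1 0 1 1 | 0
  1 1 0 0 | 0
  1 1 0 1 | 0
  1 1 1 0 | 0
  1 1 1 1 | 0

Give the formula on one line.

((c & (b | a)) & (d & ~a))

  (b | a) = 0000111111111111
  (c & (b | a)) = 0000001100110011
  ~a = 1111111100000000
  (d & ~a) = 0101010100000000
  ((c & (b | a)) & (d & ~a)) = 0000000100000000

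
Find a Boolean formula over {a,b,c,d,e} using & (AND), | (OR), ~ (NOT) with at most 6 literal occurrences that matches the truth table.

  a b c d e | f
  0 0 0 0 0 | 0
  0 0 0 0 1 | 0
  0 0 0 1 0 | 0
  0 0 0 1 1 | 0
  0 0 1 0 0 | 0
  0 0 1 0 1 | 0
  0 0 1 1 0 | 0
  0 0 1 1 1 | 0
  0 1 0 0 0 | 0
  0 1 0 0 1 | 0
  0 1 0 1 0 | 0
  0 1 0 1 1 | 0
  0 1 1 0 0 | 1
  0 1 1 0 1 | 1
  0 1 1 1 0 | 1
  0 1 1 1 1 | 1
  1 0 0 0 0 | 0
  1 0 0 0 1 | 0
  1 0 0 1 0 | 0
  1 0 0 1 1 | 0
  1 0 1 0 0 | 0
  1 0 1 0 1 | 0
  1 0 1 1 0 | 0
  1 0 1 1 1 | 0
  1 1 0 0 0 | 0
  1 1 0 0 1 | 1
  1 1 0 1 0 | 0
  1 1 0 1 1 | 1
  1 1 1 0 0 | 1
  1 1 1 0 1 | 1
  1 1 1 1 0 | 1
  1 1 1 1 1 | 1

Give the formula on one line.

(((e | (~e & c)) & b) & (a | c))

  ~e = 10101010101010101010101010101010
  (~e & c) = 00001010000010100000101000001010
  (e | (~e & c)) = 01011111010111110101111101011111
  ((e | (~e & c)) & b) = 00000000010111110000000001011111
  (a | c) = 00001111000011111111111111111111
  (((e | (~e & c)) & b) & (a | c)) = 00000000000011110000000001011111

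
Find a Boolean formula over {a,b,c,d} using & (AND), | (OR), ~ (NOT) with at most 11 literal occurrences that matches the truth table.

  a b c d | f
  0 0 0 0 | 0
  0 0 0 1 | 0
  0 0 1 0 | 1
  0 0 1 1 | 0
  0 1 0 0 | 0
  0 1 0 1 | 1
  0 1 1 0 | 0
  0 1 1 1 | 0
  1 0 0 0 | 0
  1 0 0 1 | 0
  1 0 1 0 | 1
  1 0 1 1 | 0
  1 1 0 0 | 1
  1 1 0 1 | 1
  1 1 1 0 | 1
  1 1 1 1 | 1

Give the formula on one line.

(((a | (c & ~b)) | (d & ~c)) & ((c & ~d) | b))

  ~b = 1111000011110000
  (c & ~b) = 0011000000110000
  (a | (c & ~b)) = 0011000011111111
  ~c = 1100110011001100
  (d & ~c) = 0100010001000100
  ((a | (c & ~b)) | (d & ~c)) = 0111010011111111
  ~d = 1010101010101010
  (c & ~d) = 0010001000100010
  ((c & ~d) | b) = 0010111100101111
  (((a | (c & ~b)) | (d & ~c)) & ((c & ~d) | b)) = 0010010000101111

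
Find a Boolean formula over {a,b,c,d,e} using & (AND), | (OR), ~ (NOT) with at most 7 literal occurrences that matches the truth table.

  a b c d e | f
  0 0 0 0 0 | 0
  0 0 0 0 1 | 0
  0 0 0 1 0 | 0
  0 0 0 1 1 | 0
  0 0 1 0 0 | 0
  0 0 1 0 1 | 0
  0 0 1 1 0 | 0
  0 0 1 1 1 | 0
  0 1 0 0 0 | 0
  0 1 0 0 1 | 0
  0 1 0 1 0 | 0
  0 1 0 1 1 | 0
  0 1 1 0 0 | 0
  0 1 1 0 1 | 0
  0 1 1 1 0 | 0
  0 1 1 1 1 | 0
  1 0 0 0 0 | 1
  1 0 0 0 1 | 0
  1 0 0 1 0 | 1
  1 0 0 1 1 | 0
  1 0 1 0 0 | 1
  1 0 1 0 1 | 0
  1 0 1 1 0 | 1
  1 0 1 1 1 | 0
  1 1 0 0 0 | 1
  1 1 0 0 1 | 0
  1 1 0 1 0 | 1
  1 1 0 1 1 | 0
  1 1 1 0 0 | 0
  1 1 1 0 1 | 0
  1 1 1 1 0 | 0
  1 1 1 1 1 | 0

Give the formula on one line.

((((~e & a) & ~b) | (~e & (~a | ~c))) & a)

  ~e = 10101010101010101010101010101010
  (~e & a) = 00000000000000001010101010101010
  ~b = 11111111000000001111111100000000
  ((~e & a) & ~b) = 00000000000000001010101000000000
  ~a = 11111111111111110000000000000000
  ~c = 11110000111100001111000011110000
  (~a | ~c) = 11111111111111111111000011110000
  (~e & (~a | ~c)) = 10101010101010101010000010100000
  (((~e & a) & ~b) | (~e & (~a | ~c))) = 10101010101010101010101010100000
  ((((~e & a) & ~b) | (~e & (~a | ~c))) & a) = 00000000000000001010101010100000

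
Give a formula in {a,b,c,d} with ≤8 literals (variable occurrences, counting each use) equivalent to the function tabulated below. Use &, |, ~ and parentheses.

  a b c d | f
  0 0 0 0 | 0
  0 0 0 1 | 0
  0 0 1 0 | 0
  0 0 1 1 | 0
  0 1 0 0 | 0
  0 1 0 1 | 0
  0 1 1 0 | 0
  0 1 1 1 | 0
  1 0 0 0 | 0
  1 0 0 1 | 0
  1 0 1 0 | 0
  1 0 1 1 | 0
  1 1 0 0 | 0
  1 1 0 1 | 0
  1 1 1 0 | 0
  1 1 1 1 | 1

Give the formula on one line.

(((d | (~b & c)) & b) & (c & a))

  ~b = 1111000011110000
  (~b & c) = 0011000000110000
  (d | (~b & c)) = 0111010101110101
  ((d | (~b & c)) & b) = 0000010100000101
  (c & a) = 0000000000110011
  (((d | (~b & c)) & b) & (c & a)) = 0000000000000001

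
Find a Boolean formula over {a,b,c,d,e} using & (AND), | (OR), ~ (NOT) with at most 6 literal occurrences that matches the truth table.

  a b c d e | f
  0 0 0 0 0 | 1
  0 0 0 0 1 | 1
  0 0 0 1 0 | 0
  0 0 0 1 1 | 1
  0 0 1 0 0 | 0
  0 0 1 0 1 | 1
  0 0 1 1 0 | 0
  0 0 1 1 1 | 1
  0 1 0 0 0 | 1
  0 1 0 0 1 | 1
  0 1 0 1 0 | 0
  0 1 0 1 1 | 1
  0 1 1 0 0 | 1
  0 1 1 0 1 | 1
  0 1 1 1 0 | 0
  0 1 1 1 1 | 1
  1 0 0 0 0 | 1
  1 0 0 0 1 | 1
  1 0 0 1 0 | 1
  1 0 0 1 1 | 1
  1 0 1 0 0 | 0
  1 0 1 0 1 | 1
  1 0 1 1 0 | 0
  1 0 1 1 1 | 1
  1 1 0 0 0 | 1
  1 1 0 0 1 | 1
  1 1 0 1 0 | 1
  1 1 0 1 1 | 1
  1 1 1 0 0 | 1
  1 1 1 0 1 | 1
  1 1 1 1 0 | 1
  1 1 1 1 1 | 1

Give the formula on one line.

(e | ((~c | b) & ((d & a) | ~d)))

  ~c = 11110000111100001111000011110000
  (~c | b) = 11110000111111111111000011111111
  (d & a) = 00000000000000000011001100110011
  ~d = 11001100110011001100110011001100
  ((d & a) | ~d) = 11001100110011001111111111111111
  ((~c | b) & ((d & a) | ~d)) = 11000000110011001111000011111111
  (e | ((~c | b) & ((d & a) | ~d))) = 11010101110111011111010111111111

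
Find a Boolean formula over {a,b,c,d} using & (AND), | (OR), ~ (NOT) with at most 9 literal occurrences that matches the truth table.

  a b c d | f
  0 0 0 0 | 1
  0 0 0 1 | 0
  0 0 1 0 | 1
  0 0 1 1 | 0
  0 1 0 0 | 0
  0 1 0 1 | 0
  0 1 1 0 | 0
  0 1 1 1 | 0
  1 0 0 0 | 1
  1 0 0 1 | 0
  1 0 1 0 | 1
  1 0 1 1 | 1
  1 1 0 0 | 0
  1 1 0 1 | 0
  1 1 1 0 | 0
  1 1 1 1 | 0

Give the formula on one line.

  (a & c) = 0000000000110011
  (d & (a & c)) = 0000000000010001
  ~b = 1111000011110000
  (c & ~b) = 0011000000110000
  ((d & (a & c)) & (c & ~b)) = 0000000000010000
  ~d = 1010101010101010
  (b | ~d) = 1010111110101111
  (~b & (b | ~d)) = 1010000010100000
  (((d & (a & c)) & (c & ~b)) | (~b & (b | ~d))) = 1010000010110000

(((d & (a & c)) & (c & ~b)) | (~b & (b | ~d)))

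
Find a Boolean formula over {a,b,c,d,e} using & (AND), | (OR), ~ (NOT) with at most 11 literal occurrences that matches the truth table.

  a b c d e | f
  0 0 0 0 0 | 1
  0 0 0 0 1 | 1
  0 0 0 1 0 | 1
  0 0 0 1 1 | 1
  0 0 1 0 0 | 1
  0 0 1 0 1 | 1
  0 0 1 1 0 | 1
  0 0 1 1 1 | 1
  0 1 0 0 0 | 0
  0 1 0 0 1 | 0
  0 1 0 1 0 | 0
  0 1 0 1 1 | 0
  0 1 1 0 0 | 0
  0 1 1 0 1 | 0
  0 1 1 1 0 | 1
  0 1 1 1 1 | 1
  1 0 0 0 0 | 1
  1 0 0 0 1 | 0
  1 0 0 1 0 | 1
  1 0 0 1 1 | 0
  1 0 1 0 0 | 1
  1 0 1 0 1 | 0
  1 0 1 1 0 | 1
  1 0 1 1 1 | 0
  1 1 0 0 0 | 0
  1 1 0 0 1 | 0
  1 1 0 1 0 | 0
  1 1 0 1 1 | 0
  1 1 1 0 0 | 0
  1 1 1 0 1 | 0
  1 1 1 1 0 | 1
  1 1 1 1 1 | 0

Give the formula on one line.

(((c & ((~b | d) & (c | ~a))) | (~c & ~b)) & (~a | ~e))

  ~b = 11111111000000001111111100000000
  (~b | d) = 11111111001100111111111100110011
  ~a = 11111111111111110000000000000000
  (c | ~a) = 11111111111111110000111100001111
  ((~b | d) & (c | ~a)) = 11111111001100110000111100000011
  (c & ((~b | d) & (c | ~a))) = 00001111000000110000111100000011
  ~c = 11110000111100001111000011110000
  (~c & ~b) = 11110000000000001111000000000000
  ((c & ((~b | d) & (c | ~a))) | (~c & ~b)) = 11111111000000111111111100000011
  ~e = 10101010101010101010101010101010
  (~a | ~e) = 11111111111111111010101010101010
  (((c & ((~b | d) & (c | ~a))) | (~c & ~b)) & (~a | ~e)) = 11111111000000111010101000000010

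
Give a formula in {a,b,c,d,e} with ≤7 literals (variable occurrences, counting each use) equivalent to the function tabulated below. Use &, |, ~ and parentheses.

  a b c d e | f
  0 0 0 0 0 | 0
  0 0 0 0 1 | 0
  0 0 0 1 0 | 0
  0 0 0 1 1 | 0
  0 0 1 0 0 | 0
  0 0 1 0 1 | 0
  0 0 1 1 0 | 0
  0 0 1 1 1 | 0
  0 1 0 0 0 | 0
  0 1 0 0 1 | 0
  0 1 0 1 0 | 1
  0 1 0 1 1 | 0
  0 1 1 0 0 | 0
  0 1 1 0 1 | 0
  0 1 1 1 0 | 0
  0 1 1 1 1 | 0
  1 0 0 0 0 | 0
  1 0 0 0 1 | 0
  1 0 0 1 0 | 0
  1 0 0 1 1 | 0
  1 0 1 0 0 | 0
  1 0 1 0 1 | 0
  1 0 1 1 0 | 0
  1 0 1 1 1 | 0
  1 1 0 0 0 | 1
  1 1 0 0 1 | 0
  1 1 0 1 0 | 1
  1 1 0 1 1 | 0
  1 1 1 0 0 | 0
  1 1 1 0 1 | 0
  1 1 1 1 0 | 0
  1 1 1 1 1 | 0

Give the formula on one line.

((b & ~c) & ((d | a) & ~e))

  ~c = 11110000111100001111000011110000
  (b & ~c) = 00000000111100000000000011110000
  (d | a) = 00110011001100111111111111111111
  ~e = 10101010101010101010101010101010
  ((d | a) & ~e) = 00100010001000101010101010101010
  ((b & ~c) & ((d | a) & ~e)) = 00000000001000000000000010100000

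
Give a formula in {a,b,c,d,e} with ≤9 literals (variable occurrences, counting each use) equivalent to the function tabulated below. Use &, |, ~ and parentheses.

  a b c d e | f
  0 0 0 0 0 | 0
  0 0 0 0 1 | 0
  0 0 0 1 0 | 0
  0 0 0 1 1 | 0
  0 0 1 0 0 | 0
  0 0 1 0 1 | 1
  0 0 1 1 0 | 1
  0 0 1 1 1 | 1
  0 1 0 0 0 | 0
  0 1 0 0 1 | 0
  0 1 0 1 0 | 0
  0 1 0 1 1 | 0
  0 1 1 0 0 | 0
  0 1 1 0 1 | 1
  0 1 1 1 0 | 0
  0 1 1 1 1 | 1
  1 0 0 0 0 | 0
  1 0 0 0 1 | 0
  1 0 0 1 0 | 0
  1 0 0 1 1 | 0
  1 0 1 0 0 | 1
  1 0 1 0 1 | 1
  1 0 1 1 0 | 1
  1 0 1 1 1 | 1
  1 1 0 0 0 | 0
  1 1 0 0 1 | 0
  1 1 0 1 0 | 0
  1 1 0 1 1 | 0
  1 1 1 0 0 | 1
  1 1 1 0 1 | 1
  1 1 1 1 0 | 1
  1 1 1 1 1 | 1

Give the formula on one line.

((c & (a | e)) | ((~b & c) & (d | b)))

  (a | e) = 01010101010101011111111111111111
  (c & (a | e)) = 00000101000001010000111100001111
  ~b = 11111111000000001111111100000000
  (~b & c) = 00001111000000000000111100000000
  (d | b) = 00110011111111110011001111111111
  ((~b & c) & (d | b)) = 00000011000000000000001100000000
  ((c & (a | e)) | ((~b & c) & (d | b))) = 00000111000001010000111100001111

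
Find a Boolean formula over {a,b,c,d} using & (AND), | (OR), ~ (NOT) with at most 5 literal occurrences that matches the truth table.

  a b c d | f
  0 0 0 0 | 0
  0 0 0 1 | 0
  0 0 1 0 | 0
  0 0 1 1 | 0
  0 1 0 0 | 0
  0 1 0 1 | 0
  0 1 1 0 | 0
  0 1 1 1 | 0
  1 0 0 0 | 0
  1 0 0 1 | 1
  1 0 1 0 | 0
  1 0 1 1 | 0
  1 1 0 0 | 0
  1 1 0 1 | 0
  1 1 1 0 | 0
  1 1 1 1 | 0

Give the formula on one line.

  ~c = 1100110011001100
  ~b = 1111000011110000
  (a & ~b) = 0000000011110000
  (~c & (a & ~b)) = 0000000011000000
  (~b & d) = 0101000001010000
  ((~c & (a & ~b)) & (~b & d)) = 0000000001000000

((~c & (a & ~b)) & (~b & d))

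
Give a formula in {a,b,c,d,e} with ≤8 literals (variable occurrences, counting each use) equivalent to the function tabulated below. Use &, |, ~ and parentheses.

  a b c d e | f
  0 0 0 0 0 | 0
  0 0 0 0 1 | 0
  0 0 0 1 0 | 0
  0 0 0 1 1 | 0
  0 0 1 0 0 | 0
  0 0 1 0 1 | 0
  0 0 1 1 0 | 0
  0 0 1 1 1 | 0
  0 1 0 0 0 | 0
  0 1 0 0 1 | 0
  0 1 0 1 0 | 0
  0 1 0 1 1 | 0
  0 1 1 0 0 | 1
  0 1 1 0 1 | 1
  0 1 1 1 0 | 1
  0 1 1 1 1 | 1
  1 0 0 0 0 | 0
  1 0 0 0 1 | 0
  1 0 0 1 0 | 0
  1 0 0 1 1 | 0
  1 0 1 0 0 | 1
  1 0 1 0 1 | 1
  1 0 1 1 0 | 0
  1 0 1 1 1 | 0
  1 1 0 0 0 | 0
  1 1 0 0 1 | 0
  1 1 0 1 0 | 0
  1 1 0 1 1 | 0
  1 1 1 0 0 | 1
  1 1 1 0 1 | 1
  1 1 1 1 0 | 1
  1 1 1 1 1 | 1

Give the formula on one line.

(c & ((((a & ~d) | d) & ~d) | b))

  ~d = 11001100110011001100110011001100
  (a & ~d) = 00000000000000001100110011001100
  ((a & ~d) | d) = 00110011001100111111111111111111
  (((a & ~d) | d) & ~d) = 00000000000000001100110011001100
  ((((a & ~d) | d) & ~d) | b) = 00000000111111111100110011111111
  (c & ((((a & ~d) | d) & ~d) | b)) = 00000000000011110000110000001111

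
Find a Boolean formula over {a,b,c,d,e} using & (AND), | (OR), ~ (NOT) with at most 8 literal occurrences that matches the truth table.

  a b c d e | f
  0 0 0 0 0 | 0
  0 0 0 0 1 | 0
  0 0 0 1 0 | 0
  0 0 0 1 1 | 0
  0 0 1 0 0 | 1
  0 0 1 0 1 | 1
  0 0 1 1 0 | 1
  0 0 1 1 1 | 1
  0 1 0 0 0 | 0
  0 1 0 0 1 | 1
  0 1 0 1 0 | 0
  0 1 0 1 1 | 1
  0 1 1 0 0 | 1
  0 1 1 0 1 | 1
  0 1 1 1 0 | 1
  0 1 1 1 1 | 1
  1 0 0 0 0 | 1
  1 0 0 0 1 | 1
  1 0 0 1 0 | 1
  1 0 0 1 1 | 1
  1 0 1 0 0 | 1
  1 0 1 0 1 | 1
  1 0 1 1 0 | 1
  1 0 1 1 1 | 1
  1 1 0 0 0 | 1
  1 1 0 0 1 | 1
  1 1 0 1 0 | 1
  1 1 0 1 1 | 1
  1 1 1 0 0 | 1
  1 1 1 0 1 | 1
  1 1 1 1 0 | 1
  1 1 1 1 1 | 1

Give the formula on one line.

  ~a = 11111111111111110000000000000000
  (c | a) = 00001111000011111111111111111111
  (~a & (c | a)) = 00001111000011110000000000000000
  (e | (~a & (c | a))) = 01011111010111110101010101010101
  ((e | (~a & (c | a))) & b) = 00000000010111110000000001010101
  (((e | (~a & (c | a))) & b) | (c | a)) = 00001111010111111111111111111111

(((e | (~a & (c | a))) & b) | (c | a))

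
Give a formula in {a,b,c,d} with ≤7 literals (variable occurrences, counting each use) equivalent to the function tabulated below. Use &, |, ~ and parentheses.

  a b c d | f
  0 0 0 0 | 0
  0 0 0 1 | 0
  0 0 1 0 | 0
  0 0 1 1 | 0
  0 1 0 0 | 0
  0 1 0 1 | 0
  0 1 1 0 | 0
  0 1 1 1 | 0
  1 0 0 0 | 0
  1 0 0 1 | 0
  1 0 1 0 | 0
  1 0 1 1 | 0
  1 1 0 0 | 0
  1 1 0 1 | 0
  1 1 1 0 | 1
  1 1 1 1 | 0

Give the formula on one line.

((a & (b & c)) & ((~d | ~a) | ~c))

  (b & c) = 0000001100000011
  (a & (b & c)) = 0000000000000011
  ~d = 1010101010101010
  ~a = 1111111100000000
  (~d | ~a) = 1111111110101010
  ~c = 1100110011001100
  ((~d | ~a) | ~c) = 1111111111101110
  ((a & (b & c)) & ((~d | ~a) | ~c)) = 0000000000000010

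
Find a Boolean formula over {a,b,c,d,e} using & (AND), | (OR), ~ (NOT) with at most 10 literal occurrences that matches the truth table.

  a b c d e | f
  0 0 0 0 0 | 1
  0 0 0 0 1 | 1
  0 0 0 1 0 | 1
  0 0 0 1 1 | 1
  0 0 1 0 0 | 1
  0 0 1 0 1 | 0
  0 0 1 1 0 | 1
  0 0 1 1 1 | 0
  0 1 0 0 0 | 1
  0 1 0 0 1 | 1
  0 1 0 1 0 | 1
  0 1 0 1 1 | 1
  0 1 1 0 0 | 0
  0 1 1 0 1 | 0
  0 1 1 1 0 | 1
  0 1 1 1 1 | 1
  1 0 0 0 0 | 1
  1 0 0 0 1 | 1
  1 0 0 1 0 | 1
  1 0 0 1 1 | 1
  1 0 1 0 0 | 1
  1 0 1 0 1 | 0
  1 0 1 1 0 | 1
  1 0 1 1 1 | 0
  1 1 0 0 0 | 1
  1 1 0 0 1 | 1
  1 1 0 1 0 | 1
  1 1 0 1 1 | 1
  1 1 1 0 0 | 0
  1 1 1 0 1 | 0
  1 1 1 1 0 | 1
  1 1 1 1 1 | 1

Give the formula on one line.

((((b | c) & ~e) | (~c | b)) & (d | (~c | ~b)))

  (b | c) = 00001111111111110000111111111111
  ~e = 10101010101010101010101010101010
  ((b | c) & ~e) = 00001010101010100000101010101010
  ~c = 11110000111100001111000011110000
  (~c | b) = 11110000111111111111000011111111
  (((b | c) & ~e) | (~c | b)) = 11111010111111111111101011111111
  ~b = 11111111000000001111111100000000
  (~c | ~b) = 11111111111100001111111111110000
  (d | (~c | ~b)) = 11111111111100111111111111110011
  ((((b | c) & ~e) | (~c | b)) & (d | (~c | ~b))) = 11111010111100111111101011110011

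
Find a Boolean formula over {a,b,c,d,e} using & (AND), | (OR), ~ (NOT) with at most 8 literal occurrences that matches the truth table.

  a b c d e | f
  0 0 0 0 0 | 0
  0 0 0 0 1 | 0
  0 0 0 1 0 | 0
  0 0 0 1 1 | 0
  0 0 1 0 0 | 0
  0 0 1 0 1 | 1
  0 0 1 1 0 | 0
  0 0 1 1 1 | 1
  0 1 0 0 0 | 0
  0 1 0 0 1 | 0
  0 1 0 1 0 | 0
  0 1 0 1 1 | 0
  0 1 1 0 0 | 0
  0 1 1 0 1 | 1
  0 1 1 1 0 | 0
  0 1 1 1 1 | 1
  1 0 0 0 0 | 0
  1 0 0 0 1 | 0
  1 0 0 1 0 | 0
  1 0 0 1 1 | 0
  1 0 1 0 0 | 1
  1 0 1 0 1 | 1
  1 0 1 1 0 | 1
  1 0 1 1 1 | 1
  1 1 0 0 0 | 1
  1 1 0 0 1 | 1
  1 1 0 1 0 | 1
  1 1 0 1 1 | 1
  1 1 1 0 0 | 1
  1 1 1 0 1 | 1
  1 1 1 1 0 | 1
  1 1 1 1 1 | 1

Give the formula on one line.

(((c & e) | a) & (b | (~b & c)))

  (c & e) = 00000101000001010000010100000101
  ((c & e) | a) = 00000101000001011111111111111111
  ~b = 11111111000000001111111100000000
  (~b & c) = 00001111000000000000111100000000
  (b | (~b & c)) = 00001111111111110000111111111111
  (((c & e) | a) & (b | (~b & c))) = 00000101000001010000111111111111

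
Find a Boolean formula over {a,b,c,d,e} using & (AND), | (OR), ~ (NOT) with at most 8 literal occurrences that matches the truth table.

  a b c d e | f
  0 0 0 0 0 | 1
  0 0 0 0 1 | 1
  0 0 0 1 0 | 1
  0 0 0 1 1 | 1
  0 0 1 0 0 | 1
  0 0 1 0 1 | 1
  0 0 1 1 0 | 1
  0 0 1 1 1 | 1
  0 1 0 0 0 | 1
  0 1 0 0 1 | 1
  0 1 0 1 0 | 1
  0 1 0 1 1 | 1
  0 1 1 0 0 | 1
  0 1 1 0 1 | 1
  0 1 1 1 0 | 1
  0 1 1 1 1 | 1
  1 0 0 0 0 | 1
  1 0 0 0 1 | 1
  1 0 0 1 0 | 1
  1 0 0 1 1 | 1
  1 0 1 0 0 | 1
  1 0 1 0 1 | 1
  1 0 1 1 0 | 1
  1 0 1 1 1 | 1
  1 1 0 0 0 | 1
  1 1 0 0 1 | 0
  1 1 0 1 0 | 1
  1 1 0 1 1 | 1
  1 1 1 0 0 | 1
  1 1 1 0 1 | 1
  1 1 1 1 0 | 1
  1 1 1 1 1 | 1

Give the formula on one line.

(((~e & a) | ~a) | (c | ((~a | d) | ~b)))

  ~e = 10101010101010101010101010101010
  (~e & a) = 00000000000000001010101010101010
  ~a = 11111111111111110000000000000000
  ((~e & a) | ~a) = 11111111111111111010101010101010
  (~a | d) = 11111111111111110011001100110011
  ~b = 11111111000000001111111100000000
  ((~a | d) | ~b) = 11111111111111111111111100110011
  (c | ((~a | d) | ~b)) = 11111111111111111111111100111111
  (((~e & a) | ~a) | (c | ((~a | d) | ~b))) = 11111111111111111111111110111111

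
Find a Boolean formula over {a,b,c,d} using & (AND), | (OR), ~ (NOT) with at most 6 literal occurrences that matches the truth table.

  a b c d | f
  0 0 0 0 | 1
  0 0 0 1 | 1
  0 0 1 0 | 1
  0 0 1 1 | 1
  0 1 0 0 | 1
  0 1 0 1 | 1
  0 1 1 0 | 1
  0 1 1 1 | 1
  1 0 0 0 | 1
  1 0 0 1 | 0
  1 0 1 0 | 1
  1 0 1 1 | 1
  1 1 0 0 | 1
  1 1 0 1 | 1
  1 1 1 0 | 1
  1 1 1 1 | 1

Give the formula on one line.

  ~a = 1111111100000000
  (c | a) = 0011001111111111
  ~d = 1010101010101010
  (b | ~d) = 1010111110101111
  (c | (b | ~d)) = 1011111110111111
  ((c | a) & (c | (b | ~d))) = 0011001110111111
  (~a | ((c | a) & (c | (b | ~d)))) = 1111111110111111

(~a | ((c | a) & (c | (b | ~d))))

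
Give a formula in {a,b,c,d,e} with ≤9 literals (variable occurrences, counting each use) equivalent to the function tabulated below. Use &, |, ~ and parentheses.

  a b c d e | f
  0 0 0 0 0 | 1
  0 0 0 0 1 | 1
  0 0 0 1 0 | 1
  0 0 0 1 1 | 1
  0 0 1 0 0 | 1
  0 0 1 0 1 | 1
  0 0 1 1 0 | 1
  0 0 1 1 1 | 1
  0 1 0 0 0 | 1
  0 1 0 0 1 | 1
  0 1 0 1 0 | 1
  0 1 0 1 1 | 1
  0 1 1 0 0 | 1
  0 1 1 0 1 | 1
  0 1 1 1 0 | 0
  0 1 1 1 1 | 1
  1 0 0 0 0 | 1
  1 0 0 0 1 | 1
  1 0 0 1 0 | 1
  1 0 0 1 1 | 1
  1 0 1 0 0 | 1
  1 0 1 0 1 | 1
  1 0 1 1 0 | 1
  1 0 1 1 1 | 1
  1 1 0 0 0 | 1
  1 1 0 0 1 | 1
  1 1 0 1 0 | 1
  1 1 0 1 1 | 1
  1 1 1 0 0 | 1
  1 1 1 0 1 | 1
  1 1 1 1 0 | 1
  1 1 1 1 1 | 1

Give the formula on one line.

((((a | (d & ~b)) | e) | ((e & ~a) | ~c)) | ~d)

  ~b = 11111111000000001111111100000000
  (d & ~b) = 00110011000000000011001100000000
  (a | (d & ~b)) = 00110011000000001111111111111111
  ((a | (d & ~b)) | e) = 01110111010101011111111111111111
  ~a = 11111111111111110000000000000000
  (e & ~a) = 01010101010101010000000000000000
  ~c = 11110000111100001111000011110000
  ((e & ~a) | ~c) = 11110101111101011111000011110000
  (((a | (d & ~b)) | e) | ((e & ~a) | ~c)) = 11110111111101011111111111111111
  ~d = 11001100110011001100110011001100
  ((((a | (d & ~b)) | e) | ((e & ~a) | ~c)) | ~d) = 11111111111111011111111111111111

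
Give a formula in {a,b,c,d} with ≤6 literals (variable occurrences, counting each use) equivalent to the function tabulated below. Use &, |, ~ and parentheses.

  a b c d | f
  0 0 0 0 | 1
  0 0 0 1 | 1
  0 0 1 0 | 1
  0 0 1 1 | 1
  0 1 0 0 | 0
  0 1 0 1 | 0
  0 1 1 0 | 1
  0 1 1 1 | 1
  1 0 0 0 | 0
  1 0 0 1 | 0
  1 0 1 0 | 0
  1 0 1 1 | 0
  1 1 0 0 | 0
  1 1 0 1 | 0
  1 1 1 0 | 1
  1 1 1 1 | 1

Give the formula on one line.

((b | ~a) & (~b | c))

  ~a = 1111111100000000
  (b | ~a) = 1111111100001111
  ~b = 1111000011110000
  (~b | c) = 1111001111110011
  ((b | ~a) & (~b | c)) = 1111001100000011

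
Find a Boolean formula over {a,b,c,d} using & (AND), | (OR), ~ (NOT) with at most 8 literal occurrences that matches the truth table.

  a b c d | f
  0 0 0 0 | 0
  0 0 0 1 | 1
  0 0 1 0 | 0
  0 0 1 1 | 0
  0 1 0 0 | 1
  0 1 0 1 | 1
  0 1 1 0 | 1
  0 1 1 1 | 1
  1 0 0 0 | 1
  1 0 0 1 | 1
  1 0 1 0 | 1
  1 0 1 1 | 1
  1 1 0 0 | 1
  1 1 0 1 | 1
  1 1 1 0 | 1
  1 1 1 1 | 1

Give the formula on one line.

  ~b = 1111000011110000
  ~c = 1100110011001100
  (~b & ~c) = 1100000011000000
  ((~b & ~c) & d) = 0100000001000000
  (((~b & ~c) & d) | a) = 0100000011111111
  ((((~b & ~c) & d) | a) | b) = 0100111111111111

((((~b & ~c) & d) | a) | b)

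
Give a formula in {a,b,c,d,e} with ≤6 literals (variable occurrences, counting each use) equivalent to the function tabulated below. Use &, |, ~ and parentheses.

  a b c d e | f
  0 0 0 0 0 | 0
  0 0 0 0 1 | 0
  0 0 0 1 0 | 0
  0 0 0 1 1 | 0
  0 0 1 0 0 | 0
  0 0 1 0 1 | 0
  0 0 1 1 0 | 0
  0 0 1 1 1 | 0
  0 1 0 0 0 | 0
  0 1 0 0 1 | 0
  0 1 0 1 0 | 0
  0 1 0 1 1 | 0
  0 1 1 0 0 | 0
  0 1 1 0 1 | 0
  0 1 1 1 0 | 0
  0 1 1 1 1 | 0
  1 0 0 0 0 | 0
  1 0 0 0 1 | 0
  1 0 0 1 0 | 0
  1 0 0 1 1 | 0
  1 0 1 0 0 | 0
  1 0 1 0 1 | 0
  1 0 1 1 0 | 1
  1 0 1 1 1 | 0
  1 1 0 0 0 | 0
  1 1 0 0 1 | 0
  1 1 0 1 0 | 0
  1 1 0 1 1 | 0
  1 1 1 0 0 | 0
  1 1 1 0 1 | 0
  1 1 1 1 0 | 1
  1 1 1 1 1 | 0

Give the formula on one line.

((~e & (c & d)) & a)

  ~e = 10101010101010101010101010101010
  (c & d) = 00000011000000110000001100000011
  (~e & (c & d)) = 00000010000000100000001000000010
  ((~e & (c & d)) & a) = 00000000000000000000001000000010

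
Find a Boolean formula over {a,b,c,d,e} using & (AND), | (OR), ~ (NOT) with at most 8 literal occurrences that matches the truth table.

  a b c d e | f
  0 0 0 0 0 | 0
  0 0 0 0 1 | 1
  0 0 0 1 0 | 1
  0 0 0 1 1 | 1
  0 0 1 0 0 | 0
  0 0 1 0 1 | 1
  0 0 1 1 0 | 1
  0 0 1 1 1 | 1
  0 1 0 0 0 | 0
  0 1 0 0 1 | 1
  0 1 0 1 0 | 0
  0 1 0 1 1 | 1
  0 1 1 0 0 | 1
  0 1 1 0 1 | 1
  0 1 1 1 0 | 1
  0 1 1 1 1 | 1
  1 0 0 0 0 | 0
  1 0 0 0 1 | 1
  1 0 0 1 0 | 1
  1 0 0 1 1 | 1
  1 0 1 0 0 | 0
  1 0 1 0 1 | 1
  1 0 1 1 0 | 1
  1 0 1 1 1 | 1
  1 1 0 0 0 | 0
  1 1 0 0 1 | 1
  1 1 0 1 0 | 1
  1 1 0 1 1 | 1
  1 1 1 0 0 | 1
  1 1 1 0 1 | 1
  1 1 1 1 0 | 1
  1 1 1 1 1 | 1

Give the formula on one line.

(((b & c) | e) | ((~b | (e | a)) & d))

  (b & c) = 00000000000011110000000000001111
  ((b & c) | e) = 01010101010111110101010101011111
  ~b = 11111111000000001111111100000000
  (e | a) = 01010101010101011111111111111111
  (~b | (e | a)) = 11111111010101011111111111111111
  ((~b | (e | a)) & d) = 00110011000100010011001100110011
  (((b & c) | e) | ((~b | (e | a)) & d)) = 01110111010111110111011101111111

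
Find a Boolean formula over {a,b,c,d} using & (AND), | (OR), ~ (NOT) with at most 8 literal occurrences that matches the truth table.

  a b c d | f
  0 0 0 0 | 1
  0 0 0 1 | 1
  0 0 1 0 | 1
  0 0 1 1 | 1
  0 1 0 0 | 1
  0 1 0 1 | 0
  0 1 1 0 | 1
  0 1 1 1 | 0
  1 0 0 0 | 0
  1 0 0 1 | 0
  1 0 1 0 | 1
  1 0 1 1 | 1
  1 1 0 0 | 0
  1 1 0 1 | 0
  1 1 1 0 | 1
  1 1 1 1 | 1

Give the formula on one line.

  ~a = 1111111100000000
  (c | ~a) = 1111111100110011
  ~d = 1010101010101010
  ~b = 1111000011110000
  (~d | ~b) = 1111101011111010
  ((~d | ~b) | a) = 1111101011111111
  ((c | ~a) & ((~d | ~b) | a)) = 1111101000110011

((c | ~a) & ((~d | ~b) | a))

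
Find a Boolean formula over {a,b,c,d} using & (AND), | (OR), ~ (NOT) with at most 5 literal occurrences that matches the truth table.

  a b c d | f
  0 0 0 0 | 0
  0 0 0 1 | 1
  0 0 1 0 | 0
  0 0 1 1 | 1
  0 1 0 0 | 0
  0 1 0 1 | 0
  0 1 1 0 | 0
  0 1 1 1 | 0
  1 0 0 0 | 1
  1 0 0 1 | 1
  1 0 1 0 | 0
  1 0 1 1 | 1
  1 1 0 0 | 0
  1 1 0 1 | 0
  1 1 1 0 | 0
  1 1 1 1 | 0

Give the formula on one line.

((d | (~c & a)) & ~b)

  ~c = 1100110011001100
  (~c & a) = 0000000011001100
  (d | (~c & a)) = 0101010111011101
  ~b = 1111000011110000
  ((d | (~c & a)) & ~b) = 0101000011010000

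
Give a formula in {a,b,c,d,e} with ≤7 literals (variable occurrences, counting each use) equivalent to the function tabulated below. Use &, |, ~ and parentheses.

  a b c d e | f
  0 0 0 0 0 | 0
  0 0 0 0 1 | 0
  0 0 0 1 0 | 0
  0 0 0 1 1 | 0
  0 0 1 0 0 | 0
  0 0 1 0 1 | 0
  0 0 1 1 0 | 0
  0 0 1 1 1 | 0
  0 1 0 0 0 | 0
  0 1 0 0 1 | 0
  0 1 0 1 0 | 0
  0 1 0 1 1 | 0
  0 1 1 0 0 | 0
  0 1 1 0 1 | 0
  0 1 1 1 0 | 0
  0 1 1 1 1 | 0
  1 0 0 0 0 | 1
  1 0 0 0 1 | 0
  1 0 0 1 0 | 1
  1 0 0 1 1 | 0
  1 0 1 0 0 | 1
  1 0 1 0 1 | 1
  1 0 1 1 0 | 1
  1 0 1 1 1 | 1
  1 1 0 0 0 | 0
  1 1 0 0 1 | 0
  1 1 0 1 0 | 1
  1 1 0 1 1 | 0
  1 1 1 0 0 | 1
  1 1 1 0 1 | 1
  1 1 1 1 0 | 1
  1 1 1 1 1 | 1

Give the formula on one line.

(((~b | d) | (d | c)) & (a & (c | ~e)))

  ~b = 11111111000000001111111100000000
  (~b | d) = 11111111001100111111111100110011
  (d | c) = 00111111001111110011111100111111
  ((~b | d) | (d | c)) = 11111111001111111111111100111111
  ~e = 10101010101010101010101010101010
  (c | ~e) = 10101111101011111010111110101111
  (a & (c | ~e)) = 00000000000000001010111110101111
  (((~b | d) | (d | c)) & (a & (c | ~e))) = 00000000000000001010111100101111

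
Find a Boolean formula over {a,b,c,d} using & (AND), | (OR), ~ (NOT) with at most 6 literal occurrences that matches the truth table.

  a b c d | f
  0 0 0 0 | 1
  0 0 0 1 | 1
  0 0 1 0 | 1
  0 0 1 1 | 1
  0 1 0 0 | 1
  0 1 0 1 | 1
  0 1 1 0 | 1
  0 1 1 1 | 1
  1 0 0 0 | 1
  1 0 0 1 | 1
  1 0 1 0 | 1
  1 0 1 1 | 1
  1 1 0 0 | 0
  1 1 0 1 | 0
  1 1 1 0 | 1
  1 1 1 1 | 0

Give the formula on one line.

  ~b = 1111000011110000
  ~a = 1111111100000000
  (~b | ~a) = 1111111111110000
  ~c = 1100110011001100
  ~d = 1010101010101010
  (~c | ~d) = 1110111011101110
  ((~c | ~d) & c) = 0010001000100010
  ((~b | ~a) | ((~c | ~d) & c)) = 1111111111110010

((~b | ~a) | ((~c | ~d) & c))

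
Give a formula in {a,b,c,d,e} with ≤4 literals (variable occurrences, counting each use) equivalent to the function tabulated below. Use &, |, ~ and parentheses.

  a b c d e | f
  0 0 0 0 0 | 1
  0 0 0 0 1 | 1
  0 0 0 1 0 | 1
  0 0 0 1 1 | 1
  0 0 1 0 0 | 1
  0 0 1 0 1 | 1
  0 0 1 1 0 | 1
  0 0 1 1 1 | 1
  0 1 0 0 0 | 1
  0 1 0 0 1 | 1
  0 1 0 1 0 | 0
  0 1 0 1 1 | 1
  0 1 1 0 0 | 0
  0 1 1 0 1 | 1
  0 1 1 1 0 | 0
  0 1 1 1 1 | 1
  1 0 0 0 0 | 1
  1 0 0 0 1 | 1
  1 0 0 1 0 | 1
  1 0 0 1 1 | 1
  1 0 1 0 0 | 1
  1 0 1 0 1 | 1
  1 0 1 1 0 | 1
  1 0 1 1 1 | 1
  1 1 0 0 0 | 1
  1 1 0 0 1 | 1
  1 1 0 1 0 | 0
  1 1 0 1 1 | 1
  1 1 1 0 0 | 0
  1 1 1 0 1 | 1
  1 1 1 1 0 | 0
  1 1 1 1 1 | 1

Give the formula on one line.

  ~c = 11110000111100001111000011110000
  ~d = 11001100110011001100110011001100
  (~c & ~d) = 11000000110000001100000011000000
  ~b = 11111111000000001111111100000000
  (e | ~b) = 11111111010101011111111101010101
  ((~c & ~d) | (e | ~b)) = 11111111110101011111111111010101

((~c & ~d) | (e | ~b))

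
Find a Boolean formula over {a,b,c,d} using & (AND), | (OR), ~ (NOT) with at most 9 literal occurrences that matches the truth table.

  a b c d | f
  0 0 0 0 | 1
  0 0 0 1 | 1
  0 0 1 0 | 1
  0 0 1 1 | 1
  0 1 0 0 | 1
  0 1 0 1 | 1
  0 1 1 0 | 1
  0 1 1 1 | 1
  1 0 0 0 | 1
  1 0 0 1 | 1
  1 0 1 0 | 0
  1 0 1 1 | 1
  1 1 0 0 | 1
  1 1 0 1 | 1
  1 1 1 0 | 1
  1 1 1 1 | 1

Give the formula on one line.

(((~a | ((~b | ~d) & b)) | d) | ~c)

  ~a = 1111111100000000
  ~b = 1111000011110000
  ~d = 1010101010101010
  (~b | ~d) = 1111101011111010
  ((~b | ~d) & b) = 0000101000001010
  (~a | ((~b | ~d) & b)) = 1111111100001010
  ((~a | ((~b | ~d) & b)) | d) = 1111111101011111
  ~c = 1100110011001100
  (((~a | ((~b | ~d) & b)) | d) | ~c) = 1111111111011111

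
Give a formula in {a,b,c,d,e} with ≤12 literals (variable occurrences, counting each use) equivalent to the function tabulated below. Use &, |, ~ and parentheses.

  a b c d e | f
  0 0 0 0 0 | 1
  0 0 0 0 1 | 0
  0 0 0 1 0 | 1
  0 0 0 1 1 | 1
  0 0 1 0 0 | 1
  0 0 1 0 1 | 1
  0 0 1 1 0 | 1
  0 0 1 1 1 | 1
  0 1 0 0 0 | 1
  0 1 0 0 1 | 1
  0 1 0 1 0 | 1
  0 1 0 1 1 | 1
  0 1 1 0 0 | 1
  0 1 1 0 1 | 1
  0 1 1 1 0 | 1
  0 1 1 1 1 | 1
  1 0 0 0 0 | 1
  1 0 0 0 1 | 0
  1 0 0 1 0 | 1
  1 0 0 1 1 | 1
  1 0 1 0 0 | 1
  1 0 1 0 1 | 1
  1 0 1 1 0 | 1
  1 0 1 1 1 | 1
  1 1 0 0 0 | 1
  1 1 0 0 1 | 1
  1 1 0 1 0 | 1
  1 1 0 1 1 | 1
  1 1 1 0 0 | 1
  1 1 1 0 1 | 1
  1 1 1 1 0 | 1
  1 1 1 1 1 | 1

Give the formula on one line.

  ~d = 11001100110011001100110011001100
  (e & c) = 00000101000001010000010100000101
  (b | (e & c)) = 00000101111111110000010111111111
  (~d & (b | (e & c))) = 00000100110011000000010011001100
  ((~d & (b | (e & c))) | d) = 00110111111111110011011111111111
  (~d & b) = 00000000110011000000000011001100
  (a & (~d & b)) = 00000000000000000000000011001100
  ~e = 10101010101010101010101010101010
  ((a & (~d & b)) | ~e) = 10101010101010101010101011101110
  (((~d & (b | (e & c))) | d) | ((a & (~d & b)) | ~e)) = 10111111111111111011111111111111

(((~d & (b | (e & c))) | d) | ((a & (~d & b)) | ~e))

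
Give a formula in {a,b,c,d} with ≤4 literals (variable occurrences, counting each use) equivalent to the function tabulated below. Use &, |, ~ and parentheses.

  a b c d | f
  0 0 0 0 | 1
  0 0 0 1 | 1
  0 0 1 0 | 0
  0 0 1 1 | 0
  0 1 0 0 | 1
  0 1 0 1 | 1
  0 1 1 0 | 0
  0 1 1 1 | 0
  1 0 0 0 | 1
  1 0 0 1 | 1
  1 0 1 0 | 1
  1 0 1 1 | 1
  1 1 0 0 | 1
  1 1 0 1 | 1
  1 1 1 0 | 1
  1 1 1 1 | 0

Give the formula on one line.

  ~d = 1010101010101010
  ~b = 1111000011110000
  (~d | ~b) = 1111101011111010
  ((~d | ~b) & a) = 0000000011111010
  ~c = 1100110011001100
  (((~d | ~b) & a) | ~c) = 1100110011111110

(((~d | ~b) & a) | ~c)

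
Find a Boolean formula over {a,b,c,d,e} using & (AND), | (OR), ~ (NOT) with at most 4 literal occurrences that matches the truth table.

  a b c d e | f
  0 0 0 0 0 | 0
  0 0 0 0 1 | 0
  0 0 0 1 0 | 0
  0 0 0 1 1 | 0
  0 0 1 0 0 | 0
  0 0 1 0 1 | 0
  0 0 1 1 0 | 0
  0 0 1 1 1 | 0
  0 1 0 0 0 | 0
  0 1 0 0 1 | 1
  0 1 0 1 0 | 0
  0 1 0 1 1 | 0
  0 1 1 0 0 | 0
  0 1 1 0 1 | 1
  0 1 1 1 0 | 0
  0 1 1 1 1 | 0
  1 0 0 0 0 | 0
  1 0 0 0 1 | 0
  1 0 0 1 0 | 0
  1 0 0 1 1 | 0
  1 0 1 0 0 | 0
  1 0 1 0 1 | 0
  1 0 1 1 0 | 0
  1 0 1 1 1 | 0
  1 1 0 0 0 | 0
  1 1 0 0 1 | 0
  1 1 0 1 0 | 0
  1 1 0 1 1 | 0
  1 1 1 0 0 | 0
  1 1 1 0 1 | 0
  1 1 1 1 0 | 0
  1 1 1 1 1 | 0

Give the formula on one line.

  ~a = 11111111111111110000000000000000
  ~d = 11001100110011001100110011001100
  (~d & e) = 01000100010001000100010001000100
  (~a & (~d & e)) = 01000100010001000000000000000000
  ((~a & (~d & e)) & b) = 00000000010001000000000000000000

((~a & (~d & e)) & b)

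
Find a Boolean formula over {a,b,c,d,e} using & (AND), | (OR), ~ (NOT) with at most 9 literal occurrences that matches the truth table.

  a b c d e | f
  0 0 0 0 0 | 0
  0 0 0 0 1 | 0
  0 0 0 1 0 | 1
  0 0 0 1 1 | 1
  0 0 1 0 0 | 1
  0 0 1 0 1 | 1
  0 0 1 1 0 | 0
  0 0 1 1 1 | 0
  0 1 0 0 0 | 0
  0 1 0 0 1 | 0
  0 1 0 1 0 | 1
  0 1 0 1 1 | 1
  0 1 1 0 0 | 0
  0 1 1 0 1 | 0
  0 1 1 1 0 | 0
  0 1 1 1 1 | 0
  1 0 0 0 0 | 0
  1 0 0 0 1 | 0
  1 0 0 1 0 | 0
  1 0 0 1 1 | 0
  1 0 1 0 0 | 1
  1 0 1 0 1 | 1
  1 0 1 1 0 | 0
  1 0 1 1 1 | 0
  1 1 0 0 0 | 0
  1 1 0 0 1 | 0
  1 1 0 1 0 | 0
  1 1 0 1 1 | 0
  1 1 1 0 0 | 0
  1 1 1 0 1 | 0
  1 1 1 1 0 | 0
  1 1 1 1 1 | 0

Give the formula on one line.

  ~c = 11110000111100001111000011110000
  (~c & d) = 00110000001100000011000000110000
  ~a = 11111111111111110000000000000000
  ((~c & d) & ~a) = 00110000001100000000000000000000
  ~b = 11111111000000001111111100000000
  ~d = 11001100110011001100110011001100
  (c & ~d) = 00001100000011000000110000001100
  (~b & (c & ~d)) = 00001100000000000000110000000000
  (((~c & d) & ~a) | (~b & (c & ~d))) = 00111100001100000000110000000000

(((~c & d) & ~a) | (~b & (c & ~d)))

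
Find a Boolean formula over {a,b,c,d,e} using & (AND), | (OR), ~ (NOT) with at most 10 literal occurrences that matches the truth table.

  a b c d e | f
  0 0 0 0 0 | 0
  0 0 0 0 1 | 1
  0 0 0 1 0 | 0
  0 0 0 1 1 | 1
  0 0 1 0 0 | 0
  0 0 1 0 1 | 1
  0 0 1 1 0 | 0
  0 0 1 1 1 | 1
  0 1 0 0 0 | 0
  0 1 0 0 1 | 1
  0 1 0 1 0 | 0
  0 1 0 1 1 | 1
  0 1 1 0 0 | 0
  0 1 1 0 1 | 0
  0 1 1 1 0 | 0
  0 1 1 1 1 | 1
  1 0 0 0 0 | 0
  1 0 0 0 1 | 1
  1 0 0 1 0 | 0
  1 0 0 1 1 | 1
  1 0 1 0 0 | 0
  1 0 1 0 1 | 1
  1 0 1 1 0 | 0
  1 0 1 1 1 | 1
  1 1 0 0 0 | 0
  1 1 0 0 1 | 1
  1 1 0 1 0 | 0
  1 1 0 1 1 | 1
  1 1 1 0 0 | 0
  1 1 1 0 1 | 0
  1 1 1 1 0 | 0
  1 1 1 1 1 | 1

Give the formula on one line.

  ~d = 11001100110011001100110011001100
  (c & ~d) = 00001100000011000000110000001100
  (e & (c & ~d)) = 00000100000001000000010000000100
  ~b = 11111111000000001111111100000000
  ((e & (c & ~d)) & ~b) = 00000100000000000000010000000000
  ~c = 11110000111100001111000011110000
  (~c | d) = 11110011111100111111001111110011
  (e & (~c | d)) = 01010001010100010101000101010001
  (((e & (c & ~d)) & ~b) | (e & (~c | d))) = 01010101010100010101010101010001

(((e & (c & ~d)) & ~b) | (e & (~c | d)))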